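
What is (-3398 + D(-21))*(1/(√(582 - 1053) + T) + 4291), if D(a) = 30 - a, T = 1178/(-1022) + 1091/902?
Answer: 23429*(-282545186*√471 + 16140545*I)/(-26223*I + 460922*√471) ≈ -1.4362e+7 + 154.22*I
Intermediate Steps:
T = 26223/460922 (T = 1178*(-1/1022) + 1091*(1/902) = -589/511 + 1091/902 = 26223/460922 ≈ 0.056893)
(-3398 + D(-21))*(1/(√(582 - 1053) + T) + 4291) = (-3398 + (30 - 1*(-21)))*(1/(√(582 - 1053) + 26223/460922) + 4291) = (-3398 + (30 + 21))*(1/(√(-471) + 26223/460922) + 4291) = (-3398 + 51)*(1/(I*√471 + 26223/460922) + 4291) = -3347*(1/(26223/460922 + I*√471) + 4291) = -3347*(4291 + 1/(26223/460922 + I*√471)) = -14361977 - 3347/(26223/460922 + I*√471)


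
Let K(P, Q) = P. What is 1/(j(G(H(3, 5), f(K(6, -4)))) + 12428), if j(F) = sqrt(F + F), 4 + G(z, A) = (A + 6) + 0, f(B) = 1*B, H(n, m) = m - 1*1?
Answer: 1/12432 ≈ 8.0438e-5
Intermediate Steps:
H(n, m) = -1 + m (H(n, m) = m - 1 = -1 + m)
f(B) = B
G(z, A) = 2 + A (G(z, A) = -4 + ((A + 6) + 0) = -4 + ((6 + A) + 0) = -4 + (6 + A) = 2 + A)
j(F) = sqrt(2)*sqrt(F) (j(F) = sqrt(2*F) = sqrt(2)*sqrt(F))
1/(j(G(H(3, 5), f(K(6, -4)))) + 12428) = 1/(sqrt(2)*sqrt(2 + 6) + 12428) = 1/(sqrt(2)*sqrt(8) + 12428) = 1/(sqrt(2)*(2*sqrt(2)) + 12428) = 1/(4 + 12428) = 1/12432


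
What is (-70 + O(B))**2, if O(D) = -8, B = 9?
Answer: 6084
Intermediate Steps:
(-70 + O(B))**2 = (-70 - 8)**2 = (-78)**2 = 6084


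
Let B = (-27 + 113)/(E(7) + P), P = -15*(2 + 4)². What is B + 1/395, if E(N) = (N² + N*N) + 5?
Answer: -33533/172615 ≈ -0.19426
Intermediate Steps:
P = -540 (P = -15*6² = -15*36 = -540)
E(N) = 5 + 2*N² (E(N) = (N² + N²) + 5 = 2*N² + 5 = 5 + 2*N²)
B = -86/437 (B = (-27 + 113)/((5 + 2*7²) - 540) = 86/((5 + 2*49) - 540) = 86/((5 + 98) - 540) = 86/(103 - 540) = 86/(-437) = 86*(-1/437) = -86/437 ≈ -0.19680)
B + 1/395 = -86/437 + 1/395 = -33533/172615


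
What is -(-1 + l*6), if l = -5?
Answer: 31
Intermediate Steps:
-(-1 + l*6) = -(-1 - 5*6) = -(-1 - 30) = -1*(-31) = 31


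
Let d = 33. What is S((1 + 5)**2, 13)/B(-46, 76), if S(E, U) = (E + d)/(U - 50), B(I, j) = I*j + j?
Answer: 23/42180 ≈ 0.00054528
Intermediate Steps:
B(I, j) = j + I*j
S(E, U) = (33 + E)/(-50 + U) (S(E, U) = (E + 33)/(U - 50) = (33 + E)/(-50 + U))
S((1 + 5)**2, 13)/B(-46, 76) = ((33 + (1 + 5)**2)/(-50 + 13))/((76*(1 - 46))) = ((33 + 6**2)/(-37))/((76*(-45))) = -(33 + 36)/37/(-3420) = -1/37*69*(-1/3420) = -69/37*(-1/3420) = 23/42180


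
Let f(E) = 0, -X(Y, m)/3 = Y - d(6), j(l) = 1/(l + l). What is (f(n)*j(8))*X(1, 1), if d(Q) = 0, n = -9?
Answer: 0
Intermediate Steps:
j(l) = 1/(2*l)
X(Y, m) = -3*Y (X(Y, m) = -3*(Y - 1*0) = -3*(Y + 0) = -3*Y)
(f(n)*j(8))*X(1, 1) = (0*((½)/8))*(-3*1) = (0*((½)*(⅛)))*(-3) = (0*(1/16))*(-3) = 0*(-3) = 0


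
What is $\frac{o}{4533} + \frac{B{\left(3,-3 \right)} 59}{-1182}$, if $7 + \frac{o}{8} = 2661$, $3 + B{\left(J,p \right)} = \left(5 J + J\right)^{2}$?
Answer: $- \frac{20251421}{1786002} \approx -11.339$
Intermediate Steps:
$B{\left(J,p \right)} = -3 + 36 J^{2}$ ($B{\left(J,p \right)} = -3 + \left(5 J + J\right)^{2} = -3 + \left(6 J\right)^{2} = -3 + 36 J^{2}$)
$o = 21232$ ($o = -56 + 8 \cdot 2661 = -56 + 21288 = 21232$)
$\frac{o}{4533} + \frac{B{\left(3,-3 \right)} 59}{-1182} = \frac{21232}{4533} + \frac{\left(-3 + 36 \cdot 3^{2}\right) 59}{-1182} = 21232 \cdot \frac{1}{4533} + \left(-3 + 36 \cdot 9\right) 59 \left(- \frac{1}{1182}\right) = \frac{21232}{4533} + \left(-3 + 324\right) 59 \left(- \frac{1}{1182}\right) = \frac{21232}{4533} + 321 \cdot 59 \left(- \frac{1}{1182}\right) = \frac{21232}{4533} + 18939 \left(- \frac{1}{1182}\right) = \frac{21232}{4533} - \frac{6313}{394} = - \frac{20251421}{1786002}$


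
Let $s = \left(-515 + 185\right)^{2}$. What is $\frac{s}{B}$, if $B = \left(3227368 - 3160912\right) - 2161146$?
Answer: $- \frac{3630}{69823} \approx -0.051989$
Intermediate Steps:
$s = 108900$ ($s = \left(-330\right)^{2} = 108900$)
$B = -2094690$ ($B = 66456 - 2161146 = -2094690$)
$\frac{s}{B} = \frac{108900}{-2094690} = 108900 \left(- \frac{1}{2094690}\right) = - \frac{3630}{69823}$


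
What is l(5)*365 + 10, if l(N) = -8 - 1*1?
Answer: -3275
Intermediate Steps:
l(N) = -9 (l(N) = -8 - 1 = -9)
l(5)*365 + 10 = -9*365 + 10 = -3285 + 10 = -3275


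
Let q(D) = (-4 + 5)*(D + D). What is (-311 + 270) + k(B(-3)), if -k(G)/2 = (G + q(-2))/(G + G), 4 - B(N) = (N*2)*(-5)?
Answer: -548/13 ≈ -42.154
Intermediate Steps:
B(N) = 4 + 10*N (B(N) = 4 - N*2*(-5) = 4 - 2*N*(-5) = 4 - (-10)*N = 4 + 10*N)
q(D) = 2*D (q(D) = 1*(2*D) = 2*D)
k(G) = -(-4 + G)/G (k(G) = -2*(G + 2*(-2))/(G + G) = -2*(G - 4)/(2*G) = -2*(-4 + G)*1/(2*G) = -(-4 + G)/G)
(-311 + 270) + k(B(-3)) = (-311 + 270) + (4 - (4 + 10*(-3)))/(4 + 10*(-3)) = -41 + (4 - (4 - 30))/(4 - 30) = -41 + (4 - 1*(-26))/(-26) = -41 - (4 + 26)/26 = -41 - 1/26*30 = -41 - 15/13 = -548/13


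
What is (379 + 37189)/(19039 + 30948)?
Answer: 37568/49987 ≈ 0.75156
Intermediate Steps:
(379 + 37189)/(19039 + 30948) = 37568/49987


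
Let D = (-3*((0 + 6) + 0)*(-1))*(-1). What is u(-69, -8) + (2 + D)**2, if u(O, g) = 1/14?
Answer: 3585/14 ≈ 256.07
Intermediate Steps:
u(O, g) = 1/14
D = -18 (D = (-3*(6 + 0)*(-1))*(-1) = (-3*6*(-1))*(-1) = -18*(-1)*(-1) = 18*(-1) = -18)
u(-69, -8) + (2 + D)**2 = 1/14 + (2 - 18)**2 = 1/14 + (-16)**2 = 1/14 + 256 = 3585/14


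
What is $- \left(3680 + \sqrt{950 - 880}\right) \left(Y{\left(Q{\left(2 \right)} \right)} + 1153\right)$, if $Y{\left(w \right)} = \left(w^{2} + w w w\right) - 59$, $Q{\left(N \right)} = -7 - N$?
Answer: $-1641280 - 446 \sqrt{70} \approx -1.645 \cdot 10^{6}$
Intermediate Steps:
$Y{\left(w \right)} = -59 + w^{2} + w^{3}$ ($Y{\left(w \right)} = \left(w^{2} + w^{2} w\right) - 59 = \left(w^{2} + w^{3}\right) - 59 = -59 + w^{2} + w^{3}$)
$- \left(3680 + \sqrt{950 - 880}\right) \left(Y{\left(Q{\left(2 \right)} \right)} + 1153\right) = - \left(3680 + \sqrt{950 - 880}\right) \left(\left(-59 + \left(-7 - 2\right)^{2} + \left(-7 - 2\right)^{3}\right) + 1153\right) = - \left(3680 + \sqrt{70}\right) \left(\left(-59 + \left(-7 - 2\right)^{2} + \left(-7 - 2\right)^{3}\right) + 1153\right) = - \left(3680 + \sqrt{70}\right) \left(\left(-59 + \left(-9\right)^{2} + \left(-9\right)^{3}\right) + 1153\right) = - \left(3680 + \sqrt{70}\right) \left(\left(-59 + 81 - 729\right) + 1153\right) = - \left(3680 + \sqrt{70}\right) \left(-707 + 1153\right) = - \left(3680 + \sqrt{70}\right) 446 = - (1641280 + 446 \sqrt{70}) = -1641280 - 446 \sqrt{70}$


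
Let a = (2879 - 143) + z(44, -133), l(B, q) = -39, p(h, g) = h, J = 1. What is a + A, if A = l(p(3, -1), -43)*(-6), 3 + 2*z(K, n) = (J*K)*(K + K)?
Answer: 9809/2 ≈ 4904.5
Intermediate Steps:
z(K, n) = -3/2 + K² (z(K, n) = -3/2 + ((1*K)*(K + K))/2 = -3/2 + (K*(2*K))/2 = -3/2 + (2*K²)/2 = -3/2 + K²)
A = 234 (A = -39*(-6) = 234)
a = 9341/2 (a = (2879 - 143) + (-3/2 + 44²) = 2736 + (-3/2 + 1936) = 2736 + 3869/2 = 9341/2 ≈ 4670.5)
a + A = 9341/2 + 234 = 9809/2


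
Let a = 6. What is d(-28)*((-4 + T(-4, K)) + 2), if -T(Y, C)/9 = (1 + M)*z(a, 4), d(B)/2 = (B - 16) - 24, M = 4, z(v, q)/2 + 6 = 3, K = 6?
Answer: -36448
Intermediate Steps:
z(v, q) = -6 (z(v, q) = -12 + 2*3 = -12 + 6 = -6)
d(B) = -80 + 2*B (d(B) = 2*((B - 16) - 24) = 2*((-16 + B) - 24) = 2*(-40 + B) = -80 + 2*B)
T(Y, C) = 270 (T(Y, C) = -9*(1 + 4)*(-6) = -45*(-6) = -9*(-30) = 270)
d(-28)*((-4 + T(-4, K)) + 2) = (-80 + 2*(-28))*((-4 + 270) + 2) = (-80 - 56)*(266 + 2) = -136*268 = -36448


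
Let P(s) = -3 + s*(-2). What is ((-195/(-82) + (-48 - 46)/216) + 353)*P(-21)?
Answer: 20431931/1476 ≈ 13843.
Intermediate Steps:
P(s) = -3 - 2*s
((-195/(-82) + (-48 - 46)/216) + 353)*P(-21) = ((-195/(-82) + (-48 - 46)/216) + 353)*(-3 - 2*(-21)) = ((-195*(-1/82) - 94*1/216) + 353)*(-3 + 42) = ((195/82 - 47/108) + 353)*39 = (8603/4428 + 353)*39 = (1571687/4428)*39 = 20431931/1476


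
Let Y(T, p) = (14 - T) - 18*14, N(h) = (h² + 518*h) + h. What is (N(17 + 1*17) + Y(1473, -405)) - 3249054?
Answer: -3231963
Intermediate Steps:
N(h) = h² + 519*h
Y(T, p) = -238 - T (Y(T, p) = (14 - T) - 252 = -238 - T)
(N(17 + 1*17) + Y(1473, -405)) - 3249054 = ((17 + 1*17)*(519 + (17 + 1*17)) + (-238 - 1*1473)) - 3249054 = ((17 + 17)*(519 + (17 + 17)) + (-238 - 1473)) - 3249054 = (34*(519 + 34) - 1711) - 3249054 = (34*553 - 1711) - 3249054 = (18802 - 1711) - 3249054 = 17091 - 3249054 = -3231963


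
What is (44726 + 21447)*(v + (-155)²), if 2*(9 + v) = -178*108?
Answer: 953155892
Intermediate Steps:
v = -9621 (v = -9 + (-178*108)/2 = -9 + (½)*(-19224) = -9 - 9612 = -9621)
(44726 + 21447)*(v + (-155)²) = (44726 + 21447)*(-9621 + (-155)²) = 66173*(-9621 + 24025) = 66173*14404 = 953155892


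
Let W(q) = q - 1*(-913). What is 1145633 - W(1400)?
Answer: 1143320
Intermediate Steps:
W(q) = 913 + q (W(q) = q + 913 = 913 + q)
1145633 - W(1400) = 1145633 - (913 + 1400) = 1145633 - 1*2313 = 1145633 - 2313 = 1143320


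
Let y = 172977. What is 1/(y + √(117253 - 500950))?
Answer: 57659/9973808742 - I*√4737/3324602914 ≈ 5.781e-6 - 2.0702e-8*I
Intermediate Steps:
1/(y + √(117253 - 500950)) = 1/(172977 + √(117253 - 500950)) = 1/(172977 + √(-383697)) = 1/(172977 + 9*I*√4737)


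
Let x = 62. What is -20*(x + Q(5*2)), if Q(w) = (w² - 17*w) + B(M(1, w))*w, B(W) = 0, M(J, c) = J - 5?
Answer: 160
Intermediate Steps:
M(J, c) = -5 + J
Q(w) = w² - 17*w (Q(w) = (w² - 17*w) + 0*w = (w² - 17*w) + 0 = w² - 17*w)
-20*(x + Q(5*2)) = -20*(62 + (5*2)*(-17 + 5*2)) = -20*(62 + 10*(-17 + 10)) = -20*(62 + 10*(-7)) = -20*(62 - 70) = -20*(-8) = 160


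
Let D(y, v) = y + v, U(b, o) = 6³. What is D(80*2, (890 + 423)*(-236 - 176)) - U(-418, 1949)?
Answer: -541012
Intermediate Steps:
U(b, o) = 216
D(y, v) = v + y
D(80*2, (890 + 423)*(-236 - 176)) - U(-418, 1949) = ((890 + 423)*(-236 - 176) + 80*2) - 1*216 = (1313*(-412) + 160) - 216 = (-540956 + 160) - 216 = -540796 - 216 = -541012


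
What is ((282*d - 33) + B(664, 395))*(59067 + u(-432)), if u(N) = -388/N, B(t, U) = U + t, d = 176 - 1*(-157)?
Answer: 5607433707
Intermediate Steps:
d = 333 (d = 176 + 157 = 333)
((282*d - 33) + B(664, 395))*(59067 + u(-432)) = ((282*333 - 33) + (395 + 664))*(59067 - 388/(-432)) = ((93906 - 33) + 1059)*(59067 - 388*(-1/432)) = (93873 + 1059)*(59067 + 97/108) = 94932*(6379333/108) = 5607433707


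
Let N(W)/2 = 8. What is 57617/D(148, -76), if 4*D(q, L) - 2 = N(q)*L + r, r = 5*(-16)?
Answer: -115234/647 ≈ -178.10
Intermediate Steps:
r = -80
N(W) = 16 (N(W) = 2*8 = 16)
D(q, L) = -39/2 + 4*L (D(q, L) = ½ + (16*L - 80)/4 = ½ + (-80 + 16*L)/4 = ½ + (-20 + 4*L) = -39/2 + 4*L)
57617/D(148, -76) = 57617/(-39/2 + 4*(-76)) = 57617/(-39/2 - 304) = 57617/(-647/2) = 57617*(-2/647) = -115234/647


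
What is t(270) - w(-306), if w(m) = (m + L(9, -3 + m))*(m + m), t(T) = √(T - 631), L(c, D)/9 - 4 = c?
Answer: -115668 + 19*I ≈ -1.1567e+5 + 19.0*I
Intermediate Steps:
L(c, D) = 36 + 9*c
t(T) = √(-631 + T)
w(m) = 2*m*(117 + m) (w(m) = (m + (36 + 9*9))*(m + m) = (m + (36 + 81))*(2*m) = (m + 117)*(2*m) = (117 + m)*(2*m) = 2*m*(117 + m))
t(270) - w(-306) = √(-631 + 270) - 2*(-306)*(117 - 306) = √(-361) - 2*(-306)*(-189) = 19*I - 1*115668 = 19*I - 115668 = -115668 + 19*I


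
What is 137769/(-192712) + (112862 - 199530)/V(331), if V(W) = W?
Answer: -16747565155/63787672 ≈ -262.55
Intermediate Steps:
137769/(-192712) + (112862 - 199530)/V(331) = 137769/(-192712) + (112862 - 199530)/331 = 137769*(-1/192712) - 86668*1/331 = -137769/192712 - 86668/331 = -16747565155/63787672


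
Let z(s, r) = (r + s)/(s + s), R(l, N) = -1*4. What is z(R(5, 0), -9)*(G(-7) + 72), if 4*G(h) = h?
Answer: 3653/32 ≈ 114.16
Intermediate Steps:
R(l, N) = -4
G(h) = h/4
z(s, r) = (r + s)/(2*s) (z(s, r) = (r + s)/((2*s)) = (r + s)*(1/(2*s)) = (r + s)/(2*s))
z(R(5, 0), -9)*(G(-7) + 72) = ((½)*(-9 - 4)/(-4))*((¼)*(-7) + 72) = ((½)*(-¼)*(-13))*(-7/4 + 72) = (13/8)*(281/4) = 3653/32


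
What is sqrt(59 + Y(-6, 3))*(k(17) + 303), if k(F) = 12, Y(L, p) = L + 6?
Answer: 315*sqrt(59) ≈ 2419.6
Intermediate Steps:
Y(L, p) = 6 + L
sqrt(59 + Y(-6, 3))*(k(17) + 303) = sqrt(59 + (6 - 6))*(12 + 303) = sqrt(59 + 0)*315 = sqrt(59)*315 = 315*sqrt(59)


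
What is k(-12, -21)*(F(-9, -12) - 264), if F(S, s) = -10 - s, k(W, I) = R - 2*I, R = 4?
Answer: -12052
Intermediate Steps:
k(W, I) = 4 - 2*I
k(-12, -21)*(F(-9, -12) - 264) = (4 - 2*(-21))*((-10 - 1*(-12)) - 264) = (4 + 42)*((-10 + 12) - 264) = 46*(2 - 264) = 46*(-262) = -12052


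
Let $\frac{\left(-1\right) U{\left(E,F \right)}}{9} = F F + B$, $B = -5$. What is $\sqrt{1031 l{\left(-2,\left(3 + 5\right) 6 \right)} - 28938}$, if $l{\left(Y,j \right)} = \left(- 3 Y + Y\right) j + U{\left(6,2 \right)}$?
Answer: $\sqrt{178293} \approx 422.25$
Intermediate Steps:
$U{\left(E,F \right)} = 45 - 9 F^{2}$ ($U{\left(E,F \right)} = - 9 \left(F F - 5\right) = - 9 \left(F^{2} - 5\right) = - 9 \left(-5 + F^{2}\right) = 45 - 9 F^{2}$)
$l{\left(Y,j \right)} = 9 - 2 Y j$ ($l{\left(Y,j \right)} = \left(- 3 Y + Y\right) j + \left(45 - 9 \cdot 2^{2}\right) = - 2 Y j + \left(45 - 36\right) = - 2 Y j + 9 = 9 - 2 Y j$)
$\sqrt{1031 l{\left(-2,\left(3 + 5\right) 6 \right)} - 28938} = \sqrt{1031 \left(9 - - 4 \left(3 + 5\right) 6\right) - 28938} = \sqrt{1031 \left(9 - - 4 \cdot 8 \cdot 6\right) - 28938} = \sqrt{1031 \left(9 - \left(-4\right) 48\right) - 28938} = \sqrt{1031 \left(9 + 192\right) - 28938} = \sqrt{1031 \cdot 201 - 28938} = \sqrt{207231 - 28938} = \sqrt{178293}$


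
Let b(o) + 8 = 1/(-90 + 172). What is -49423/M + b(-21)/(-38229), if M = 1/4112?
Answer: -637072707281873/3134778 ≈ -2.0323e+8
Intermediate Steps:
M = 1/4112 ≈ 0.00024319
b(o) = -655/82 (b(o) = -8 + 1/(-90 + 172) = -8 + 1/82 = -655/82)
-49423/M + b(-21)/(-38229) = -49423/1/4112 - 655/82/(-38229) = -49423*4112 - 655/82*(-1/38229) = -203227376 + 655/3134778 = -637072707281873/3134778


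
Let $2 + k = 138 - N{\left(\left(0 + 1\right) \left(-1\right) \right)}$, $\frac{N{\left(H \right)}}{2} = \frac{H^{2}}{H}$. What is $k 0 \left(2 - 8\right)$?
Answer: $0$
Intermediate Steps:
$N{\left(H \right)} = 2 H$ ($N{\left(H \right)} = 2 \frac{H^{2}}{H} = 2 H$)
$k = 138$ ($k = -2 + \left(138 - 2 \left(0 + 1\right) \left(-1\right)\right) = -2 + \left(138 - 2 \cdot 1 \left(-1\right)\right) = -2 + \left(138 - 2 \left(-1\right)\right) = -2 + \left(138 - -2\right) = -2 + \left(138 + 2\right) = -2 + 140 = 138$)
$k 0 \left(2 - 8\right) = 138 \cdot 0 \left(2 - 8\right) = 138 \cdot 0 \left(-6\right) = 138 \cdot 0 = 0$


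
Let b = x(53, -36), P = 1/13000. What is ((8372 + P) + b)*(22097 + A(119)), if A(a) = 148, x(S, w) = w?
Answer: 482129236449/2600 ≈ 1.8543e+8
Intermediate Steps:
P = 1/13000 ≈ 7.6923e-5
b = -36
((8372 + P) + b)*(22097 + A(119)) = ((8372 + 1/13000) - 36)*(22097 + 148) = (108836001/13000 - 36)*22245 = (108368001/13000)*22245 = 482129236449/2600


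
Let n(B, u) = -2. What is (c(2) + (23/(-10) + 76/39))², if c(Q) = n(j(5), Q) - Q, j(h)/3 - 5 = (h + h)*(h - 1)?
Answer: 2879809/152100 ≈ 18.934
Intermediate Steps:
j(h) = 15 + 6*h*(-1 + h) (j(h) = 15 + 3*((h + h)*(h - 1)) = 15 + 3*((2*h)*(-1 + h)) = 15 + 3*(2*h*(-1 + h)) = 15 + 6*h*(-1 + h))
c(Q) = -2 - Q
(c(2) + (23/(-10) + 76/39))² = ((-2 - 1*2) + (23/(-10) + 76/39))² = ((-2 - 2) + (23*(-⅒) + 76*(1/39)))² = (-4 + (-23/10 + 76/39))² = (-4 - 137/390)² = (-1697/390)² = 2879809/152100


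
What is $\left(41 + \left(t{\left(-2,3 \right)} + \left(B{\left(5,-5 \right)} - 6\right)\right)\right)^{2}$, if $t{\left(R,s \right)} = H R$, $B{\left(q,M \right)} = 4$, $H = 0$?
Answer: $1521$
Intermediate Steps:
$t{\left(R,s \right)} = 0$ ($t{\left(R,s \right)} = 0 R = 0$)
$\left(41 + \left(t{\left(-2,3 \right)} + \left(B{\left(5,-5 \right)} - 6\right)\right)\right)^{2} = \left(41 + \left(0 + \left(4 - 6\right)\right)\right)^{2} = \left(41 + \left(0 - 2\right)\right)^{2} = \left(41 - 2\right)^{2} = 39^{2} = 1521$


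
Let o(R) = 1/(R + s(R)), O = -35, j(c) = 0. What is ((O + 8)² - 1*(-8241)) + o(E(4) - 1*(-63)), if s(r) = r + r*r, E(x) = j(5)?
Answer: 36732151/4095 ≈ 8970.0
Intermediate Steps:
E(x) = 0
s(r) = r + r²
o(R) = 1/(R + R*(1 + R))
((O + 8)² - 1*(-8241)) + o(E(4) - 1*(-63)) = ((-35 + 8)² - 1*(-8241)) + 1/((0 - 1*(-63))*(2 + (0 - 1*(-63)))) = ((-27)² + 8241) + 1/((0 + 63)*(2 + (0 + 63))) = (729 + 8241) + 1/(63*(2 + 63)) = 8970 + (1/63)/65 = 8970 + (1/63)*(1/65) = 8970 + 1/4095 = 36732151/4095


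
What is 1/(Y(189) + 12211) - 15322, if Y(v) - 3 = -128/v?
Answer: -35368048207/2308318 ≈ -15322.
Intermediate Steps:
Y(v) = 3 - 128/v
1/(Y(189) + 12211) - 15322 = 1/((3 - 128/189) + 12211) - 15322 = 1/(439/189 + 12211) - 15322 = 1/(2308318/189) - 15322 = 189/2308318 - 15322 = -35368048207/2308318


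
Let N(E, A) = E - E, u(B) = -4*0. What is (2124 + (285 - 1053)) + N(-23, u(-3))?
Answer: 1356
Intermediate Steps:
u(B) = 0
N(E, A) = 0
(2124 + (285 - 1053)) + N(-23, u(-3)) = (2124 + (285 - 1053)) + 0 = (2124 - 768) + 0 = 1356 + 0 = 1356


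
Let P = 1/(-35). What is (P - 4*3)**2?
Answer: 177241/1225 ≈ 144.69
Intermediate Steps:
P = -1/35 ≈ -0.028571
(P - 4*3)**2 = (-1/35 - 4*3)**2 = (-1/35 - 12)**2 = (-421/35)**2 = 177241/1225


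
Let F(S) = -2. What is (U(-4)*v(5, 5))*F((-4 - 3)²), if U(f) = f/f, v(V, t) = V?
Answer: -10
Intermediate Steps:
U(f) = 1
(U(-4)*v(5, 5))*F((-4 - 3)²) = (1*5)*(-2) = 5*(-2) = -10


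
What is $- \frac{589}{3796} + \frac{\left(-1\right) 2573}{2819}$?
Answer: $- \frac{11427499}{10700924} \approx -1.0679$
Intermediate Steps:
$- \frac{589}{3796} + \frac{\left(-1\right) 2573}{2819} = \left(-589\right) \frac{1}{3796} - \frac{2573}{2819} = - \frac{589}{3796} - \frac{2573}{2819} = - \frac{11427499}{10700924}$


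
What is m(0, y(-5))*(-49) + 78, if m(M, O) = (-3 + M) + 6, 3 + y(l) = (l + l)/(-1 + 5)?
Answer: -69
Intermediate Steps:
y(l) = -3 + l/2 (y(l) = -3 + (l + l)/(-1 + 5) = -3 + (2*l)/4 = -3 + (2*l)*(¼) = -3 + l/2)
m(M, O) = 3 + M
m(0, y(-5))*(-49) + 78 = (3 + 0)*(-49) + 78 = 3*(-49) + 78 = -147 + 78 = -69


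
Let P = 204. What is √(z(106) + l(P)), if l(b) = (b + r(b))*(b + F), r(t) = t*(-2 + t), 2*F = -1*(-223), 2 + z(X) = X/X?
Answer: √13065485 ≈ 3614.6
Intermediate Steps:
z(X) = -1 (z(X) = -2 + X/X = -2 + 1 = -1)
F = 223/2 (F = (-1*(-223))/2 = (½)*223 = 223/2 ≈ 111.50)
l(b) = (223/2 + b)*(b + b*(-2 + b)) (l(b) = (b + b*(-2 + b))*(b + 223/2) = (b + b*(-2 + b))*(223/2 + b) = (223/2 + b)*(b + b*(-2 + b)))
√(z(106) + l(P)) = √(-1 + (½)*204*(-223 + 2*204² + 221*204)) = √(-1 + (½)*204*(-223 + 2*41616 + 45084)) = √(-1 + (½)*204*(-223 + 83232 + 45084)) = √(-1 + (½)*204*128093) = √(-1 + 13065486) = √13065485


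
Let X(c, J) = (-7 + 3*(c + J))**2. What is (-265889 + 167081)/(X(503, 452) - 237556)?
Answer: -4117/330442 ≈ -0.012459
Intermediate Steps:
X(c, J) = (-7 + 3*J + 3*c)**2 (X(c, J) = (-7 + 3*(J + c))**2 = (-7 + (3*J + 3*c))**2 = (-7 + 3*J + 3*c)**2)
(-265889 + 167081)/(X(503, 452) - 237556) = (-265889 + 167081)/((-7 + 3*452 + 3*503)**2 - 237556) = -98808/((-7 + 1356 + 1509)**2 - 237556) = -98808/(2858**2 - 237556) = -98808/(8168164 - 237556) = -98808/7930608 = -98808*1/7930608 = -4117/330442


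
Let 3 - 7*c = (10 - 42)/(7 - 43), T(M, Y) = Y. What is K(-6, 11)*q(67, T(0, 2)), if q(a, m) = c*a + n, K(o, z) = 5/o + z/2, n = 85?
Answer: 13256/27 ≈ 490.96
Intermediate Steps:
c = 19/63 (c = 3/7 - (10 - 42)/(7*(7 - 43)) = 3/7 - (-32)/(7*(-36)) = 3/7 - (-32)*(-1)/(7*36) = 3/7 - 1/7*8/9 = 3/7 - 8/63 = 19/63 ≈ 0.30159)
K(o, z) = z/2 + 5/o (K(o, z) = 5/o + z*(1/2) = 5/o + z/2 = z/2 + 5/o)
q(a, m) = 85 + 19*a/63 (q(a, m) = 19*a/63 + 85 = 85 + 19*a/63)
K(-6, 11)*q(67, T(0, 2)) = ((1/2)*11 + 5/(-6))*(85 + (19/63)*67) = (11/2 + 5*(-1/6))*(85 + 1273/63) = (11/2 - 5/6)*(6628/63) = (14/3)*(6628/63) = 13256/27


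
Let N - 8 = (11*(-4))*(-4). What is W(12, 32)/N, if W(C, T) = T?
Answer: 4/23 ≈ 0.17391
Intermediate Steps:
N = 184 (N = 8 + (11*(-4))*(-4) = 8 - 44*(-4) = 8 + 176 = 184)
W(12, 32)/N = 32/184 = 32*(1/184) = 4/23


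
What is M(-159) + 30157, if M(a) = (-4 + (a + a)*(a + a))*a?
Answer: -16047923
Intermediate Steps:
M(a) = a*(-4 + 4*a²) (M(a) = (-4 + (2*a)*(2*a))*a = (-4 + 4*a²)*a = a*(-4 + 4*a²))
M(-159) + 30157 = 4*(-159)*(-1 + (-159)²) + 30157 = 4*(-159)*(-1 + 25281) + 30157 = 4*(-159)*25280 + 30157 = -16078080 + 30157 = -16047923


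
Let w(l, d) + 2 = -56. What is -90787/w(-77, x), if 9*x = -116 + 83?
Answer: 90787/58 ≈ 1565.3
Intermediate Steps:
x = -11/3 (x = (-116 + 83)/9 = (⅑)*(-33) = -11/3 ≈ -3.6667)
w(l, d) = -58 (w(l, d) = -2 - 56 = -58)
-90787/w(-77, x) = -90787/(-58) = -90787*(-1/58) = 90787/58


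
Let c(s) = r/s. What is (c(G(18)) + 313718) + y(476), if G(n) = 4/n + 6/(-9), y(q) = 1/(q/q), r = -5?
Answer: 1254921/4 ≈ 3.1373e+5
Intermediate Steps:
y(q) = 1 (y(q) = 1/1 = 1)
G(n) = -2/3 + 4/n (G(n) = 4/n + 6*(-1/9) = 4/n - 2/3 = -2/3 + 4/n)
c(s) = -5/s
(c(G(18)) + 313718) + y(476) = (-5/(-2/3 + 4/18) + 313718) + 1 = (-5/(-2/3 + 4*(1/18)) + 313718) + 1 = (-5/(-2/3 + 2/9) + 313718) + 1 = (-5/(-4/9) + 313718) + 1 = (-5*(-9/4) + 313718) + 1 = (45/4 + 313718) + 1 = 1254917/4 + 1 = 1254921/4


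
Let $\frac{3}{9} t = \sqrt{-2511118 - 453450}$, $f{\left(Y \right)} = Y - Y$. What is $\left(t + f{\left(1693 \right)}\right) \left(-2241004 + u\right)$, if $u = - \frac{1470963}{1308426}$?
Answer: $- \frac{2932189370667 i \sqrt{741142}}{218071} \approx - 1.1576 \cdot 10^{10} i$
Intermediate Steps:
$f{\left(Y \right)} = 0$
$t = 6 i \sqrt{741142}$ ($t = 3 \sqrt{-2511118 - 453450} = 3 \sqrt{-2964568} = 3 \cdot 2 i \sqrt{741142} = 6 i \sqrt{741142} \approx 5165.4 i$)
$u = - \frac{490321}{436142}$ ($u = \left(-1470963\right) \frac{1}{1308426} = - \frac{490321}{436142} \approx -1.1242$)
$\left(t + f{\left(1693 \right)}\right) \left(-2241004 + u\right) = \left(6 i \sqrt{741142} + 0\right) \left(-2241004 - \frac{490321}{436142}\right) = 6 i \sqrt{741142} \left(- \frac{977396456889}{436142}\right) = - \frac{2932189370667 i \sqrt{741142}}{218071}$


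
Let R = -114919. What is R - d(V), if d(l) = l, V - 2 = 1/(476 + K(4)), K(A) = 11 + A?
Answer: -56426212/491 ≈ -1.1492e+5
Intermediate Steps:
V = 983/491 (V = 2 + 1/(476 + (11 + 4)) = 2 + 1/(476 + 15) = 2 + 1/491 = 983/491 ≈ 2.0020)
R - d(V) = -114919 - 1*983/491 = -114919 - 983/491 = -56426212/491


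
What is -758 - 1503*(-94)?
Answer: 140524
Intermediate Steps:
-758 - 1503*(-94) = -758 + 141282 = 140524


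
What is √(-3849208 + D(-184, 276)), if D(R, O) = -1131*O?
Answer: 2*I*√1040341 ≈ 2039.9*I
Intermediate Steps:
√(-3849208 + D(-184, 276)) = √(-3849208 - 1131*276) = √(-3849208 - 312156) = √(-4161364) = 2*I*√1040341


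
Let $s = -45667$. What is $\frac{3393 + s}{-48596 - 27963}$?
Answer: $\frac{42274}{76559} \approx 0.55218$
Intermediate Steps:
$\frac{3393 + s}{-48596 - 27963} = \frac{3393 - 45667}{-48596 - 27963} = - \frac{42274}{-76559} = \left(-42274\right) \left(- \frac{1}{76559}\right) = \frac{42274}{76559}$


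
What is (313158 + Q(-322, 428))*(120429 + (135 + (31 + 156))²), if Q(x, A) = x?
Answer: 70110614468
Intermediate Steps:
(313158 + Q(-322, 428))*(120429 + (135 + (31 + 156))²) = (313158 - 322)*(120429 + (135 + (31 + 156))²) = 312836*(120429 + (135 + 187)²) = 312836*(120429 + 322²) = 312836*(120429 + 103684) = 312836*224113 = 70110614468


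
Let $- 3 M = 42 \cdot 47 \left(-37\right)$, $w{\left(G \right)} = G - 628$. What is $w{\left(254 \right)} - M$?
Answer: $-24720$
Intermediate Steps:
$w{\left(G \right)} = -628 + G$
$M = 24346$ ($M = - \frac{42 \cdot 47 \left(-37\right)}{3} = - \frac{1974 \left(-37\right)}{3} = \left(- \frac{1}{3}\right) \left(-73038\right) = 24346$)
$w{\left(254 \right)} - M = \left(-628 + 254\right) - 24346 = -374 - 24346 = -24720$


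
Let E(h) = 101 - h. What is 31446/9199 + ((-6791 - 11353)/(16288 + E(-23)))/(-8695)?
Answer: 1121896172574/328179706415 ≈ 3.4185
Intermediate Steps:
31446/9199 + ((-6791 - 11353)/(16288 + E(-23)))/(-8695) = 31446/9199 + ((-6791 - 11353)/(16288 + (101 - 1*(-23))))/(-8695) = 31446*(1/9199) - 18144/(16288 + (101 + 23))*(-1/8695) = 31446/9199 - 18144/(16288 + 124)*(-1/8695) = 31446/9199 - 18144/16412*(-1/8695) = 31446/9199 - 18144*1/16412*(-1/8695) = 31446/9199 - 4536/4103*(-1/8695) = 31446/9199 + 4536/35675585 = 1121896172574/328179706415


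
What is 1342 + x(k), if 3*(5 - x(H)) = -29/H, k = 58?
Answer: 8083/6 ≈ 1347.2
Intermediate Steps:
x(H) = 5 + 29/(3*H) (x(H) = 5 - (-29)/(3*H) = 5 + 29/(3*H))
1342 + x(k) = 1342 + (5 + (29/3)/58) = 1342 + (5 + (29/3)*(1/58)) = 1342 + (5 + ⅙) = 1342 + 31/6 = 8083/6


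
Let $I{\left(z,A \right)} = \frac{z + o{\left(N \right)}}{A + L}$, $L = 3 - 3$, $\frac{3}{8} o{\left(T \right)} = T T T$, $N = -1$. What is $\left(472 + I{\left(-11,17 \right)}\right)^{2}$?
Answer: $\frac{577488961}{2601} \approx 2.2203 \cdot 10^{5}$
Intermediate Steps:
$o{\left(T \right)} = \frac{8 T^{3}}{3}$ ($o{\left(T \right)} = \frac{8 T T T}{3} = \frac{8 T^{2} T}{3} = \frac{8 T^{3}}{3}$)
$L = 0$ ($L = 3 - 3 = 0$)
$I{\left(z,A \right)} = \frac{- \frac{8}{3} + z}{A}$ ($I{\left(z,A \right)} = \frac{z + \frac{8 \left(-1\right)^{3}}{3}}{A + 0} = \frac{z + \frac{8}{3} \left(-1\right)}{A} = \frac{z - \frac{8}{3}}{A} = \frac{- \frac{8}{3} + z}{A}$)
$\left(472 + I{\left(-11,17 \right)}\right)^{2} = \left(472 + \frac{- \frac{8}{3} - 11}{17}\right)^{2} = \left(472 + \frac{1}{17} \left(- \frac{41}{3}\right)\right)^{2} = \left(472 - \frac{41}{51}\right)^{2} = \left(\frac{24031}{51}\right)^{2} = \frac{577488961}{2601}$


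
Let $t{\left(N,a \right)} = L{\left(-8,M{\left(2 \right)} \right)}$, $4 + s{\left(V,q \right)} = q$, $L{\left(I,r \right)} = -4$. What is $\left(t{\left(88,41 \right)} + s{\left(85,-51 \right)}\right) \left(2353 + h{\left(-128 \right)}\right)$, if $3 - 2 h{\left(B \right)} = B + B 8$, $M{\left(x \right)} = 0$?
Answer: $- \frac{345799}{2} \approx -1.729 \cdot 10^{5}$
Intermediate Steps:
$h{\left(B \right)} = \frac{3}{2} - \frac{9 B}{2}$ ($h{\left(B \right)} = \frac{3}{2} - \frac{B + B 8}{2} = \frac{3}{2} - \frac{B + 8 B}{2} = \frac{3}{2} - \frac{9 B}{2}$)
$s{\left(V,q \right)} = -4 + q$
$t{\left(N,a \right)} = -4$
$\left(t{\left(88,41 \right)} + s{\left(85,-51 \right)}\right) \left(2353 + h{\left(-128 \right)}\right) = \left(-4 - 55\right) \left(2353 + \left(\frac{3}{2} - -576\right)\right) = \left(-4 - 55\right) \left(2353 + \left(\frac{3}{2} + 576\right)\right) = - 59 \left(2353 + \frac{1155}{2}\right) = \left(-59\right) \frac{5861}{2} = - \frac{345799}{2}$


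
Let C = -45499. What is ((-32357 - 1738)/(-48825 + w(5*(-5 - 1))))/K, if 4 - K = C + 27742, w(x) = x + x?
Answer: 2273/57883099 ≈ 3.9269e-5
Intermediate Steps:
w(x) = 2*x
K = 17761 (K = 4 - (-45499 + 27742) = 4 - 1*(-17757) = 4 + 17757 = 17761)
((-32357 - 1738)/(-48825 + w(5*(-5 - 1))))/K = ((-32357 - 1738)/(-48825 + 2*(5*(-5 - 1))))/17761 = -34095/(-48825 + 2*(5*(-6)))*(1/17761) = -34095/(-48825 + 2*(-30))*(1/17761) = -34095/(-48825 - 60)*(1/17761) = -34095/(-48885)*(1/17761) = -34095*(-1/48885)*(1/17761) = (2273/3259)*(1/17761) = 2273/57883099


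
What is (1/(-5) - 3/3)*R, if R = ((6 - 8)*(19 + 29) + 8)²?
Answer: -46464/5 ≈ -9292.8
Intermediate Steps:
R = 7744 (R = (-2*48 + 8)² = (-96 + 8)² = (-88)² = 7744)
(1/(-5) - 3/3)*R = (1/(-5) - 3/3)*7744 = (1*(-⅕) - 3*⅓)*7744 = (-⅕ - 1)*7744 = -6/5*7744 = -46464/5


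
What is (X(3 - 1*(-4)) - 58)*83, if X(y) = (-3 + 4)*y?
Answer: -4233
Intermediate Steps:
X(y) = y (X(y) = 1*y = y)
(X(3 - 1*(-4)) - 58)*83 = ((3 - 1*(-4)) - 58)*83 = ((3 + 4) - 58)*83 = (7 - 58)*83 = -51*83 = -4233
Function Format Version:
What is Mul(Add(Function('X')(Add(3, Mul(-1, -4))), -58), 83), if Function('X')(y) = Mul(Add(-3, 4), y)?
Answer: -4233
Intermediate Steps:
Function('X')(y) = y (Function('X')(y) = Mul(1, y) = y)
Mul(Add(Function('X')(Add(3, Mul(-1, -4))), -58), 83) = Mul(Add(Add(3, Mul(-1, -4)), -58), 83) = Mul(Add(Add(3, 4), -58), 83) = Mul(Add(7, -58), 83) = Mul(-51, 83) = -4233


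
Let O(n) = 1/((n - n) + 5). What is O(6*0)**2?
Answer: 1/25 ≈ 0.040000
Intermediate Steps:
O(n) = 1/5 (O(n) = 1/(0 + 5) = 1/5)
O(6*0)**2 = (1/5)**2 = 1/25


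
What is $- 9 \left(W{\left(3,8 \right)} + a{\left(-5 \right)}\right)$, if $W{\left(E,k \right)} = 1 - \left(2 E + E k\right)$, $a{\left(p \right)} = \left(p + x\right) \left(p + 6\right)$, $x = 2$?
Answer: $288$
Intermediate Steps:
$a{\left(p \right)} = \left(2 + p\right) \left(6 + p\right)$ ($a{\left(p \right)} = \left(p + 2\right) \left(p + 6\right) = \left(2 + p\right) \left(6 + p\right)$)
$W{\left(E,k \right)} = 1 - 2 E - E k$ ($W{\left(E,k \right)} = 1 - \left(2 E + E k\right) = 1 - 2 E - E k$)
$- 9 \left(W{\left(3,8 \right)} + a{\left(-5 \right)}\right) = - 9 \left(\left(1 - 6 - 3 \cdot 8\right) + \left(12 + \left(-5\right)^{2} + 8 \left(-5\right)\right)\right) = - 9 \left(\left(1 - 6 - 24\right) + \left(12 + 25 - 40\right)\right) = - 9 \left(-29 - 3\right) = \left(-9\right) \left(-32\right) = 288$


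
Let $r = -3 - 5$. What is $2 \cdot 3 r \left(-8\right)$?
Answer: $384$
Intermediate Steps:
$r = -8$ ($r = -3 - 5 = -8$)
$2 \cdot 3 r \left(-8\right) = 2 \cdot 3 \left(-8\right) \left(-8\right) = 6 \left(-8\right) \left(-8\right) = \left(-48\right) \left(-8\right) = 384$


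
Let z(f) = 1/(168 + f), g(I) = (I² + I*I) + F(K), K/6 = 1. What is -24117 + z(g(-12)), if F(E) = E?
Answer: -11142053/462 ≈ -24117.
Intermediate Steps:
K = 6 (K = 6*1 = 6)
g(I) = 6 + 2*I² (g(I) = (I² + I*I) + 6 = (I² + I²) + 6 = 2*I² + 6 = 6 + 2*I²)
-24117 + z(g(-12)) = -24117 + 1/(168 + (6 + 2*(-12)²)) = -24117 + 1/(168 + (6 + 2*144)) = -24117 + 1/(168 + (6 + 288)) = -24117 + 1/(168 + 294) = -24117 + 1/462 = -11142053/462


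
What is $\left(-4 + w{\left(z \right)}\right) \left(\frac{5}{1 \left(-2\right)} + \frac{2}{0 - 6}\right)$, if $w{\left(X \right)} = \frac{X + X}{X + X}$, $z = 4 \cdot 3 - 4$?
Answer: $\frac{17}{2} \approx 8.5$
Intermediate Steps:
$z = 8$ ($z = 12 - 4 = 8$)
$w{\left(X \right)} = 1$ ($w{\left(X \right)} = \frac{2 X}{2 X} = 2 X \frac{1}{2 X} = 1$)
$\left(-4 + w{\left(z \right)}\right) \left(\frac{5}{1 \left(-2\right)} + \frac{2}{0 - 6}\right) = \left(-4 + 1\right) \left(\frac{5}{1 \left(-2\right)} + \frac{2}{0 - 6}\right) = - 3 \left(\frac{5}{-2} + \frac{2}{-6}\right) = - 3 \left(5 \left(- \frac{1}{2}\right) + 2 \left(- \frac{1}{6}\right)\right) = - 3 \left(- \frac{5}{2} - \frac{1}{3}\right) = \left(-3\right) \left(- \frac{17}{6}\right) = \frac{17}{2}$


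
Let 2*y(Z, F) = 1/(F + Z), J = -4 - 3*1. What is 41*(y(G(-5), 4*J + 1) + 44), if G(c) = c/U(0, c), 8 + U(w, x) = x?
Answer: 1247835/692 ≈ 1803.2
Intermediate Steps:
U(w, x) = -8 + x
J = -7 (J = -4 - 3 = -7)
G(c) = c/(-8 + c)
y(Z, F) = 1/(2*(F + Z))
41*(y(G(-5), 4*J + 1) + 44) = 41*(1/(2*((4*(-7) + 1) - 5/(-8 - 5))) + 44) = 41*(1/(2*((-28 + 1) - 5/(-13))) + 44) = 41*(1/(2*(-27 - 5*(-1/13))) + 44) = 41*(1/(2*(-27 + 5/13)) + 44) = 41*(1/(2*(-346/13)) + 44) = 41*((1/2)*(-13/346) + 44) = 41*(-13/692 + 44) = 41*(30435/692) = 1247835/692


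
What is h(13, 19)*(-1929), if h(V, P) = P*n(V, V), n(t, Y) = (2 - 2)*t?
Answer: 0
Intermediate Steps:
n(t, Y) = 0 (n(t, Y) = 0*t = 0)
h(V, P) = 0 (h(V, P) = P*0 = 0)
h(13, 19)*(-1929) = 0*(-1929) = 0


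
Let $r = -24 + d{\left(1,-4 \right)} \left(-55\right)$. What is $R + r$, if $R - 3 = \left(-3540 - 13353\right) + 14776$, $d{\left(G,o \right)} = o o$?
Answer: $-3018$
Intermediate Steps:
$d{\left(G,o \right)} = o^{2}$
$R = -2114$ ($R = 3 + \left(\left(-3540 - 13353\right) + 14776\right) = 3 + \left(-16893 + 14776\right) = 3 - 2117 = -2114$)
$r = -904$ ($r = -24 + \left(-4\right)^{2} \left(-55\right) = -24 + 16 \left(-55\right) = -24 - 880 = -904$)
$R + r = -2114 - 904 = -3018$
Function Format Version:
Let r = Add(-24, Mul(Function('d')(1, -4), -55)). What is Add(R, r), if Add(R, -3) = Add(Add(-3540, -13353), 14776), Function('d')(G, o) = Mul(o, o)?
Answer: -3018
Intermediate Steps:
Function('d')(G, o) = Pow(o, 2)
R = -2114 (R = Add(3, Add(Add(-3540, -13353), 14776)) = Add(3, Add(-16893, 14776)) = Add(3, -2117) = -2114)
r = -904 (r = Add(-24, Mul(Pow(-4, 2), -55)) = Add(-24, Mul(16, -55)) = Add(-24, -880) = -904)
Add(R, r) = Add(-2114, -904) = -3018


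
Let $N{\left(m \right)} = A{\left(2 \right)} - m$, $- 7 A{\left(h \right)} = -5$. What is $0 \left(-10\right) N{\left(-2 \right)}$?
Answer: $0$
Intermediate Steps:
$A{\left(h \right)} = \frac{5}{7}$ ($A{\left(h \right)} = \left(- \frac{1}{7}\right) \left(-5\right) = \frac{5}{7}$)
$N{\left(m \right)} = \frac{5}{7} - m$
$0 \left(-10\right) N{\left(-2 \right)} = 0 \left(-10\right) \left(\frac{5}{7} - -2\right) = 0 \left(\frac{5}{7} + 2\right) = 0 \cdot \frac{19}{7} = 0$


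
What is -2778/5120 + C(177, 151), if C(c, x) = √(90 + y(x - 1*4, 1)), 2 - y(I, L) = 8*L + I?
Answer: -1389/2560 + 3*I*√7 ≈ -0.54258 + 7.9373*I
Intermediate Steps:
y(I, L) = 2 - I - 8*L (y(I, L) = 2 - (8*L + I) = 2 - (I + 8*L) = 2 + (-I - 8*L) = 2 - I - 8*L)
C(c, x) = √(88 - x) (C(c, x) = √(90 + (2 - (x - 1*4) - 8*1)) = √(90 + (2 - (x - 4) - 8)) = √(90 + (2 - (-4 + x) - 8)) = √(90 + (2 + (4 - x) - 8)) = √(90 + (-2 - x)) = √(88 - x))
-2778/5120 + C(177, 151) = -2778/5120 + √(88 - 1*151) = -2778*1/5120 + √(88 - 151) = -1389/2560 + √(-63) = -1389/2560 + 3*I*√7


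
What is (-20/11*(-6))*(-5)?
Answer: -600/11 ≈ -54.545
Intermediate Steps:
(-20/11*(-6))*(-5) = (-20*1/11*(-6))*(-5) = -20/11*(-6)*(-5) = (120/11)*(-5) = -600/11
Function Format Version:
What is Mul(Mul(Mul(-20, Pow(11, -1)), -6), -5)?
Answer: Rational(-600, 11) ≈ -54.545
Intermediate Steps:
Mul(Mul(Mul(-20, Pow(11, -1)), -6), -5) = Mul(Mul(Mul(-20, Rational(1, 11)), -6), -5) = Mul(Mul(Rational(-20, 11), -6), -5) = Mul(Rational(120, 11), -5) = Rational(-600, 11)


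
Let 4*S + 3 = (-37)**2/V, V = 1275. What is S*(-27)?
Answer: 5526/425 ≈ 13.002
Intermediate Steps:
S = -614/1275 (S = -3/4 + ((-37)**2/1275)/4 = -3/4 + (1369*(1/1275))/4 = -3/4 + (1/4)*(1369/1275) = -3/4 + 1369/5100 = -614/1275 ≈ -0.48157)
S*(-27) = -614/1275*(-27) = 5526/425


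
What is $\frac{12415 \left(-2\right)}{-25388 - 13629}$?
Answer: $\frac{24830}{39017} \approx 0.63639$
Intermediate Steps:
$\frac{12415 \left(-2\right)}{-25388 - 13629} = - \frac{24830}{-25388 - 13629} = - \frac{24830}{-39017} = \left(-24830\right) \left(- \frac{1}{39017}\right) = \frac{24830}{39017}$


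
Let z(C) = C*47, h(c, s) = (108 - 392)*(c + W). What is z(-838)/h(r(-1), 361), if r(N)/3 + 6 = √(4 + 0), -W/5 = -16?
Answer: 19693/9656 ≈ 2.0395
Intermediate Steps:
W = 80 (W = -5*(-16) = 80)
r(N) = -12 (r(N) = -18 + 3*√(4 + 0) = -18 + 3*√4 = -18 + 3*2 = -18 + 6 = -12)
h(c, s) = -22720 - 284*c (h(c, s) = (108 - 392)*(c + 80) = -284*(80 + c) = -22720 - 284*c)
z(C) = 47*C
z(-838)/h(r(-1), 361) = (47*(-838))/(-22720 - 284*(-12)) = -39386/(-22720 + 3408) = -39386/(-19312) = -39386*(-1/19312) = 19693/9656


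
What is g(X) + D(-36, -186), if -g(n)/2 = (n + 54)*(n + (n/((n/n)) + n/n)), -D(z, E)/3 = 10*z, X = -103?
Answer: -19010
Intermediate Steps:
D(z, E) = -30*z
g(n) = -2*(1 + 2*n)*(54 + n) (g(n) = -2*(n + 54)*(n + (n/((n/n)) + n/n)) = -2*(54 + n)*(n + (n/1 + 1)) = -2*(54 + n)*(n + (n*1 + 1)) = -2*(54 + n)*(n + (n + 1)) = -2*(54 + n)*(n + (1 + n)) = -2*(54 + n)*(1 + 2*n) = -2*(1 + 2*n)*(54 + n))
g(X) + D(-36, -186) = (-108 - 218*(-103) - 4*(-103)²) - 30*(-36) = (-108 + 22454 - 4*10609) + 1080 = (-108 + 22454 - 42436) + 1080 = -20090 + 1080 = -19010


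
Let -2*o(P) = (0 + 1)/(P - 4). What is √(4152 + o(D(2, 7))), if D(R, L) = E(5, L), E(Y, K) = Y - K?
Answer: 5*√5979/6 ≈ 64.437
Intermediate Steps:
D(R, L) = 5 - L
o(P) = -1/(2*(-4 + P)) (o(P) = -(0 + 1)/(2*(P - 4)) = -1/(2*(-4 + P)))
√(4152 + o(D(2, 7))) = √(4152 - 1/(-8 + 2*(5 - 1*7))) = √(4152 - 1/(-8 + 2*(5 - 7))) = √(4152 - 1/(-8 + 2*(-2))) = √(4152 - 1/(-8 - 4)) = √(4152 - 1/(-12)) = √(4152 - 1*(-1/12)) = √(4152 + 1/12) = √(49825/12) = 5*√5979/6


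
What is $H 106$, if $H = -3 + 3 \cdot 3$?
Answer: $636$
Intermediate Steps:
$H = 6$ ($H = -3 + 9 = 6$)
$H 106 = 6 \cdot 106 = 636$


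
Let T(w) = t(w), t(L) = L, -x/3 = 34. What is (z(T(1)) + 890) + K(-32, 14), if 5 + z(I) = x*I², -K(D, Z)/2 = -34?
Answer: 851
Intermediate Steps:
x = -102 (x = -3*34 = -102)
T(w) = w
K(D, Z) = 68 (K(D, Z) = -2*(-34) = 68)
z(I) = -5 - 102*I²
(z(T(1)) + 890) + K(-32, 14) = ((-5 - 102*1²) + 890) + 68 = ((-5 - 102*1) + 890) + 68 = ((-5 - 102) + 890) + 68 = (-107 + 890) + 68 = 783 + 68 = 851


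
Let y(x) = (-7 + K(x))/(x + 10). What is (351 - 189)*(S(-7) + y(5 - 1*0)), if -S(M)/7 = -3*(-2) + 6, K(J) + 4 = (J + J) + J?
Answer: -67824/5 ≈ -13565.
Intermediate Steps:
K(J) = -4 + 3*J (K(J) = -4 + ((J + J) + J) = -4 + (2*J + J) = -4 + 3*J)
S(M) = -84 (S(M) = -7*(-3*(-2) + 6) = -7*(6 + 6) = -7*12 = -84)
y(x) = (-11 + 3*x)/(10 + x) (y(x) = (-7 + (-4 + 3*x))/(x + 10) = (-11 + 3*x)/(10 + x))
(351 - 189)*(S(-7) + y(5 - 1*0)) = (351 - 189)*(-84 + (-11 + 3*(5 - 1*0))/(10 + (5 - 1*0))) = 162*(-84 + (-11 + 3*(5 + 0))/(10 + (5 + 0))) = 162*(-84 + (-11 + 3*5)/(10 + 5)) = 162*(-84 + (-11 + 15)/15) = 162*(-84 + (1/15)*4) = 162*(-84 + 4/15) = 162*(-1256/15) = -67824/5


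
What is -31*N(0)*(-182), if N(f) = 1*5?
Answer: 28210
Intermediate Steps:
N(f) = 5
-31*N(0)*(-182) = -31*5*(-182) = -155*(-182) = 28210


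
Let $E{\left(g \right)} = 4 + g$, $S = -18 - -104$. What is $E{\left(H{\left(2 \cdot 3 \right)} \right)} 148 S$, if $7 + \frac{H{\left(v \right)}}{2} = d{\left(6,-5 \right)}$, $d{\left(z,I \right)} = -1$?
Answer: $-152736$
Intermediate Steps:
$H{\left(v \right)} = -16$ ($H{\left(v \right)} = -14 + 2 \left(-1\right) = -14 - 2 = -16$)
$S = 86$ ($S = -18 + 104 = 86$)
$E{\left(H{\left(2 \cdot 3 \right)} \right)} 148 S = \left(4 - 16\right) 148 \cdot 86 = \left(-12\right) 148 \cdot 86 = \left(-1776\right) 86 = -152736$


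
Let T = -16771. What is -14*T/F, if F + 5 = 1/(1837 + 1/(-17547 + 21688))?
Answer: -1786082184292/38030949 ≈ -46964.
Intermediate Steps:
F = -38030949/7607018 (F = -5 + 1/(1837 + 1/(-17547 + 21688)) = -5 + 1/(1837 + 1/4141) = -5 + 1/(7607018/4141) = -5 + 4141/7607018 = -38030949/7607018 ≈ -4.9995)
-14*T/F = -(-234794)/(-38030949/7607018) = -(-234794)*(-7607018)/38030949 = -14*127577298878/38030949 = -1786082184292/38030949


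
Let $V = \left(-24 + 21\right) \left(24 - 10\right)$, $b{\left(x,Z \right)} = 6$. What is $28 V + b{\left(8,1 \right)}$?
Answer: $-1170$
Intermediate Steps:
$V = -42$ ($V = \left(-3\right) 14 = -42$)
$28 V + b{\left(8,1 \right)} = 28 \left(-42\right) + 6 = -1176 + 6 = -1170$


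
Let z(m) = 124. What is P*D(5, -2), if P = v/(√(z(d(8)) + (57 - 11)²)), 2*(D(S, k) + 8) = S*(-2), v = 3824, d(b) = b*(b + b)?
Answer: -6214*√35/35 ≈ -1050.4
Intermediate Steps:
d(b) = 2*b² (d(b) = b*(2*b) = 2*b²)
D(S, k) = -8 - S (D(S, k) = -8 + (S*(-2))/2 = -8 + (-2*S)/2 = -8 - S)
P = 478*√35/35 (P = 3824/(√(124 + (57 - 11)²)) = 3824/(√(124 + 46²)) = 3824/(√(124 + 2116)) = 3824/(√2240) = 3824/((8*√35)) = 3824*(√35/280) = 478*√35/35 ≈ 80.797)
P*D(5, -2) = (478*√35/35)*(-8 - 1*5) = (478*√35/35)*(-8 - 5) = (478*√35/35)*(-13) = -6214*√35/35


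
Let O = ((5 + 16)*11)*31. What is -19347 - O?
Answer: -26508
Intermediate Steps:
O = 7161 (O = (21*11)*31 = 231*31 = 7161)
-19347 - O = -19347 - 1*7161 = -19347 - 7161 = -26508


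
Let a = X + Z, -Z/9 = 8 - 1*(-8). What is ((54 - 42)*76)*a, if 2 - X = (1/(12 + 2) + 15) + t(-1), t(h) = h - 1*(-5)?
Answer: -1028280/7 ≈ -1.4690e+5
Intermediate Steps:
t(h) = 5 + h (t(h) = h + 5 = 5 + h)
X = -239/14 (X = 2 - ((1/(12 + 2) + 15) + (5 - 1)) = 2 - ((1/14 + 15) + 4) = 2 - (211/14 + 4) = 2 - 1*267/14 = 2 - 267/14 = -239/14 ≈ -17.071)
Z = -144 (Z = -9*(8 - 1*(-8)) = -9*(8 + 8) = -9*16 = -144)
a = -2255/14 (a = -239/14 - 144 = -2255/14 ≈ -161.07)
((54 - 42)*76)*a = ((54 - 42)*76)*(-2255/14) = (12*76)*(-2255/14) = 912*(-2255/14) = -1028280/7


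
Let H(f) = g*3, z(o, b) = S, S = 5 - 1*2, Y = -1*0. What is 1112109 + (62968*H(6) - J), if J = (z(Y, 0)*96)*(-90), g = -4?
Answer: 382413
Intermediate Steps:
Y = 0
S = 3 (S = 5 - 2 = 3)
z(o, b) = 3
H(f) = -12 (H(f) = -4*3 = -12)
J = -25920 (J = (3*96)*(-90) = 288*(-90) = -25920)
1112109 + (62968*H(6) - J) = 1112109 + (62968*(-12) - 1*(-25920)) = 1112109 + (-755616 + 25920) = 1112109 - 729696 = 382413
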